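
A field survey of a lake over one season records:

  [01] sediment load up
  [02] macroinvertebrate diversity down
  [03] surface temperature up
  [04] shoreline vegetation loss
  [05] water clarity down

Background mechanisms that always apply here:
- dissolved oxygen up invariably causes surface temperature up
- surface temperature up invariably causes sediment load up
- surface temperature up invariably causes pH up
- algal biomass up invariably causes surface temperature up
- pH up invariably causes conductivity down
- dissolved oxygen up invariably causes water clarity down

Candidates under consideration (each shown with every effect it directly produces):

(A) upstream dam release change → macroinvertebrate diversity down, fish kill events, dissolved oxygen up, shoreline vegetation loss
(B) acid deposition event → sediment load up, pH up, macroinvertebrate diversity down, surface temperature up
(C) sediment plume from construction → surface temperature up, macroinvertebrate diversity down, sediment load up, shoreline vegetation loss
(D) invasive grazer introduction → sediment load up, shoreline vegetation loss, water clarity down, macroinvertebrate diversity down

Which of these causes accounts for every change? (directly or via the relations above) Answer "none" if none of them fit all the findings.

For each candidate, compare predicted effects to what was observed:
(A) upstream dam release change — sediment load up + (by dissolved oxygen up → surface temperature up → sediment load up); macroinvertebrate diversity down +; surface temperature up + (by dissolved oxygen up → surface temperature up); shoreline vegetation loss +; water clarity down + (by dissolved oxygen up → water clarity down)
(B) acid deposition event — does not account for shoreline vegetation loss, water clarity down
(C) sediment plume from construction — sediment load up +; macroinvertebrate diversity down +; surface temperature up +; shoreline vegetation loss +; water clarity down -
(D) invasive grazer introduction — does not account for surface temperature up
(A) is the only candidate with no mismatches.

A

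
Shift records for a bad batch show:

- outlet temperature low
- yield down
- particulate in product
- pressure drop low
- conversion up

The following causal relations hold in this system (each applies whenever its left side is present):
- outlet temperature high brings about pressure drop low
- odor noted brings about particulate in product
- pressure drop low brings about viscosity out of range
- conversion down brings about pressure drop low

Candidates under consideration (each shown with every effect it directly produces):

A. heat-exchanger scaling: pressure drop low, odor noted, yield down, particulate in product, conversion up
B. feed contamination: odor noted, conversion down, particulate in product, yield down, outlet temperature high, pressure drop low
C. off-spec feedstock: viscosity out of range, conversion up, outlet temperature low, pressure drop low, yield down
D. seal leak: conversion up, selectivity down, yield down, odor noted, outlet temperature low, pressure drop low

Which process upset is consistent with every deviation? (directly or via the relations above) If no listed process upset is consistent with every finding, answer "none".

D

Per-candidate check:
(A) heat-exchanger scaling — outlet temperature low miss; yield down match; particulate in product match; pressure drop low match; conversion up match
(B) feed contamination — fails on outlet temperature low, conversion up (predicts outlet temperature high, not outlet temperature low; predicts conversion down, not conversion up)
(C) off-spec feedstock — does not account for particulate in product
(D) seal leak — outlet temperature low match; yield down match; particulate in product match (by odor noted → particulate in product); pressure drop low match; conversion up match
(D) is the only candidate with no mismatches.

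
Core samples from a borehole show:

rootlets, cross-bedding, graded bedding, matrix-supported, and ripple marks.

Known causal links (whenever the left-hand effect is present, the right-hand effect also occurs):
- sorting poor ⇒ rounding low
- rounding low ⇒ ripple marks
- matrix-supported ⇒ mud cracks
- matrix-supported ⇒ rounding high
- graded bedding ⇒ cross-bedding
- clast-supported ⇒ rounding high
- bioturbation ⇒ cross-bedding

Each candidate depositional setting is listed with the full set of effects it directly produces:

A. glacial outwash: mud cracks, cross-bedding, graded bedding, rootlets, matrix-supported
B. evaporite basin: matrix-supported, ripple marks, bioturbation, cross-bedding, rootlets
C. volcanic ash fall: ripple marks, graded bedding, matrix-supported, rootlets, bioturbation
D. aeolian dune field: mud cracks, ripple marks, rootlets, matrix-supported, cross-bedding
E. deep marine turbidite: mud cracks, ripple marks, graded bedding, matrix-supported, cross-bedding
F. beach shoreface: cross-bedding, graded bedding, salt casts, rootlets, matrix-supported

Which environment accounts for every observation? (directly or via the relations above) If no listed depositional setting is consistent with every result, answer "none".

For each candidate, compare predicted effects to what was observed:
(A) glacial outwash — does not account for ripple marks
(B) evaporite basin — rootlets yes; cross-bedding yes; graded bedding NO; matrix-supported yes; ripple marks yes
(C) volcanic ash fall — accounts for every observation (cross-bedding by graded bedding → cross-bedding)
(D) aeolian dune field — does not account for graded bedding
(E) deep marine turbidite — rootlets NO; cross-bedding yes; graded bedding yes; matrix-supported yes; ripple marks yes
(F) beach shoreface — rootlets yes; cross-bedding yes; graded bedding yes; matrix-supported yes; ripple marks NO
(C) is the only candidate with no mismatches.

C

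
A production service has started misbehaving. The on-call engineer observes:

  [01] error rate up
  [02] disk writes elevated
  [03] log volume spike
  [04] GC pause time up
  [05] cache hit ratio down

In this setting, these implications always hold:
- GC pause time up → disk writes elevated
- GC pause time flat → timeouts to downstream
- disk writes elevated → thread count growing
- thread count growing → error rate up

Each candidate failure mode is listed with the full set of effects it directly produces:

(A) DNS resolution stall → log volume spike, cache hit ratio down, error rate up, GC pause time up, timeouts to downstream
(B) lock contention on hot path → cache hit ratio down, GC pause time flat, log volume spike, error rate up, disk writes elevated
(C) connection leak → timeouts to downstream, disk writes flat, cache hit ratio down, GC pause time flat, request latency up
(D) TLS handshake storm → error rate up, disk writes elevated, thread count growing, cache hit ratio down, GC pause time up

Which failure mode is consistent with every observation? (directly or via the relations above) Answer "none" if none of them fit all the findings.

Per-candidate check:
(A) DNS resolution stall — accounts for every observation (disk writes elevated by GC pause time up → disk writes elevated)
(B) lock contention on hot path — error rate up +; disk writes elevated +; log volume spike +; GC pause time up -; cache hit ratio down +
(C) connection leak — fails on error rate up, disk writes elevated, log volume spike, GC pause time up (predicts disk writes flat, not disk writes elevated; predicts GC pause time flat, not GC pause time up)
(D) TLS handshake storm — does not account for log volume spike
(A) alone accounts for all the evidence.

A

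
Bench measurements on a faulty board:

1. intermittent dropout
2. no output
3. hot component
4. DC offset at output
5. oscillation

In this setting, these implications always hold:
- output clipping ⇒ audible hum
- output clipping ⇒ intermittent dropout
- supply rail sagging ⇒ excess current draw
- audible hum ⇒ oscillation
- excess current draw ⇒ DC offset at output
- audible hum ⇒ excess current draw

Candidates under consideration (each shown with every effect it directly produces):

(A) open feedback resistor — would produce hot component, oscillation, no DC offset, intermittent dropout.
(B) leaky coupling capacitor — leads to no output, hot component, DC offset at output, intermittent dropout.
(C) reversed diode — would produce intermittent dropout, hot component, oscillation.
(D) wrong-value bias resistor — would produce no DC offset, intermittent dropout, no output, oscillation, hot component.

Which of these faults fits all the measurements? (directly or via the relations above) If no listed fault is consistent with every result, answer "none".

none

Checking each candidate against the observations:
(A) open feedback resistor — intermittent dropout ✓; no output ✗; hot component ✓; DC offset at output ✗; oscillation ✓
(B) leaky coupling capacitor — intermittent dropout ✓; no output ✓; hot component ✓; DC offset at output ✓; oscillation ✗
(C) reversed diode — intermittent dropout ✓; no output ✗; hot component ✓; DC offset at output ✗; oscillation ✓
(D) wrong-value bias resistor — intermittent dropout ✓; no output ✓; hot component ✓; DC offset at output ✗; oscillation ✓
No candidate is consistent with all observations.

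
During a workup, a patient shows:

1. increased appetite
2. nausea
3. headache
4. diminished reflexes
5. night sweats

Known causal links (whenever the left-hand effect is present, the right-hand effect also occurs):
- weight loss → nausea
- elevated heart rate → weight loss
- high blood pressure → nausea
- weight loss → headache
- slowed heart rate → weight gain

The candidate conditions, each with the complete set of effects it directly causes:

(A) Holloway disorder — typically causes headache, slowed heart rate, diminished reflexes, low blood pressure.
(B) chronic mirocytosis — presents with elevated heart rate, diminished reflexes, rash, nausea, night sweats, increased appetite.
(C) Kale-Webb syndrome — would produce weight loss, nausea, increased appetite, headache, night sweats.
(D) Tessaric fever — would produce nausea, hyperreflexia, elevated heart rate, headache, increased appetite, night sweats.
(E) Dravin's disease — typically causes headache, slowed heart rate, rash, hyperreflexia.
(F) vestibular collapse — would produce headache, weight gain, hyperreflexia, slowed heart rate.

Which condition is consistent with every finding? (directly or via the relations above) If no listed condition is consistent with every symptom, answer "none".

B

Per-candidate check:
(A) Holloway disorder — does not account for increased appetite, nausea, night sweats
(B) chronic mirocytosis — accounts for every observation (headache through elevated heart rate → weight loss → headache)
(C) Kale-Webb syndrome — increased appetite ✓; nausea ✓; headache ✓; diminished reflexes ✗; night sweats ✓
(D) Tessaric fever — fails on diminished reflexes (predicts hyperreflexia, not diminished reflexes)
(E) Dravin's disease — increased appetite ✗; nausea ✗; headache ✓; diminished reflexes ✗; night sweats ✗
(F) vestibular collapse — fails on increased appetite, nausea, diminished reflexes, night sweats (predicts hyperreflexia, not diminished reflexes)
(B) alone accounts for all the evidence.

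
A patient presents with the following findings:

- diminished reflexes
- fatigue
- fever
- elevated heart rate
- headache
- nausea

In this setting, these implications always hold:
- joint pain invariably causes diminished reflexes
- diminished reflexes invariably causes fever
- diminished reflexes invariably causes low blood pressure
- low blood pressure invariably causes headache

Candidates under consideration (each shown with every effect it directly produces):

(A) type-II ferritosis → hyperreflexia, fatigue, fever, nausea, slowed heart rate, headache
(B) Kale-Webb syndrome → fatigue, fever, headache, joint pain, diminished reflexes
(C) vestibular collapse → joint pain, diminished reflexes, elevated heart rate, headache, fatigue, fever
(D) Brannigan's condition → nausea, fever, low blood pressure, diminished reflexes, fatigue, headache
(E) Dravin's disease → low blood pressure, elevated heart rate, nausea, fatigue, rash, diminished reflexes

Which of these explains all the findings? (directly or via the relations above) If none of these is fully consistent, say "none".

Testing each hypothesis:
(A) type-II ferritosis — diminished reflexes miss; fatigue match; fever match; elevated heart rate miss; headache match; nausea match
(B) Kale-Webb syndrome — does not account for elevated heart rate, nausea
(C) vestibular collapse — does not account for nausea
(D) Brannigan's condition — diminished reflexes match; fatigue match; fever match; elevated heart rate miss; headache match; nausea match
(E) Dravin's disease — accounts for every observation (fever by diminished reflexes → fever)
(E) alone accounts for all the evidence.

E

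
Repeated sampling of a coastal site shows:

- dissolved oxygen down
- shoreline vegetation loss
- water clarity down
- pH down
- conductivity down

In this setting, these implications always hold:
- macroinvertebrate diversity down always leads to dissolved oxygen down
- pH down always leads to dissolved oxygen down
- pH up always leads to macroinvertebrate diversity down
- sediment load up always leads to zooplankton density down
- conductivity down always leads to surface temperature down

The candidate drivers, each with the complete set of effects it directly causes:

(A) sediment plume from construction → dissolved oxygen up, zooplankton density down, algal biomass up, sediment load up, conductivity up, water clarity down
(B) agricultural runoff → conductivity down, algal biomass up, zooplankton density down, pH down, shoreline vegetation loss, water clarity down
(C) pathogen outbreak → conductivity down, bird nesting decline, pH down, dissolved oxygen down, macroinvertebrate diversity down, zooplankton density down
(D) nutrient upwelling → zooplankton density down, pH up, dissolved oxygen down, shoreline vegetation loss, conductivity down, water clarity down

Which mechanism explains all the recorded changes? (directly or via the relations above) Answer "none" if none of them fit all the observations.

For each candidate, compare predicted effects to what was observed:
(A) sediment plume from construction — dissolved oxygen down -; shoreline vegetation loss -; water clarity down +; pH down -; conductivity down -
(B) agricultural runoff — accounts for every observation (dissolved oxygen down via pH down → dissolved oxygen down)
(C) pathogen outbreak — does not account for shoreline vegetation loss, water clarity down
(D) nutrient upwelling — fails on pH down (predicts pH up, not pH down)
Only (B) is consistent with every observation.

B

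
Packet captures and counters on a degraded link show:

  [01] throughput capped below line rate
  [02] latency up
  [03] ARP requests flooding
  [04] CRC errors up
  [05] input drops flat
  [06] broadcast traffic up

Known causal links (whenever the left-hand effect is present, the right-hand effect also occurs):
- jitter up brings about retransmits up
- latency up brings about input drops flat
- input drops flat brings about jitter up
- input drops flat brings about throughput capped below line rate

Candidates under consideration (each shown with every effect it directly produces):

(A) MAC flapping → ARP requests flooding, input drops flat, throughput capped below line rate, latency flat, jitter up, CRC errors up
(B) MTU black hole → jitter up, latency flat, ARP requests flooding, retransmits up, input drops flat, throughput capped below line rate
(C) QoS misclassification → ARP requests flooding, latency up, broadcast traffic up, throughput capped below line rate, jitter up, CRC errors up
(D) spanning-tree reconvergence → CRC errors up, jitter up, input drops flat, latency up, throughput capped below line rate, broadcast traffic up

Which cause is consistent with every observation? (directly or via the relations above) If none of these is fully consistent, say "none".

C

For each candidate, compare predicted effects to what was observed:
(A) MAC flapping — fails on latency up, broadcast traffic up (predicts latency flat, not latency up)
(B) MTU black hole — throughput capped below line rate yes; latency up NO; ARP requests flooding yes; CRC errors up NO; input drops flat yes; broadcast traffic up NO
(C) QoS misclassification — accounts for every observation (input drops flat through latency up → input drops flat)
(D) spanning-tree reconvergence — does not account for ARP requests flooding
(C) is the only candidate with no mismatches.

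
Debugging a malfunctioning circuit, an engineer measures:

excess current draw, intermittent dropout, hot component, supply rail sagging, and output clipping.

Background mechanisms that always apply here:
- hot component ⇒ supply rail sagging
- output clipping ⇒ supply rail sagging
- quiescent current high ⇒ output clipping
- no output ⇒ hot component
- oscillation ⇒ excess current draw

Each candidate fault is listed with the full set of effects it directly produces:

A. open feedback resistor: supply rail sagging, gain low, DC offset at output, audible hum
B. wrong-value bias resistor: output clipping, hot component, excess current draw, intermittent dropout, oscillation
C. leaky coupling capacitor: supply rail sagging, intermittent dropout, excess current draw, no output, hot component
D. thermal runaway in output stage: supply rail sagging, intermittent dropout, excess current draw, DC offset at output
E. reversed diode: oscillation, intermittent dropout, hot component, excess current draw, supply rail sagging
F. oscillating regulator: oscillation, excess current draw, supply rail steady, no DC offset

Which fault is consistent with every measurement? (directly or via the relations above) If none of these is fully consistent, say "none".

Checking each candidate against the observations:
(A) open feedback resistor — does not account for excess current draw, intermittent dropout, hot component, output clipping
(B) wrong-value bias resistor — accounts for every observation (supply rail sagging via output clipping → supply rail sagging)
(C) leaky coupling capacitor — does not account for output clipping
(D) thermal runaway in output stage — excess current draw yes; intermittent dropout yes; hot component NO; supply rail sagging yes; output clipping NO
(E) reversed diode — does not account for output clipping
(F) oscillating regulator — excess current draw yes; intermittent dropout NO; hot component NO; supply rail sagging NO; output clipping NO
(B) is the only candidate with no mismatches.

B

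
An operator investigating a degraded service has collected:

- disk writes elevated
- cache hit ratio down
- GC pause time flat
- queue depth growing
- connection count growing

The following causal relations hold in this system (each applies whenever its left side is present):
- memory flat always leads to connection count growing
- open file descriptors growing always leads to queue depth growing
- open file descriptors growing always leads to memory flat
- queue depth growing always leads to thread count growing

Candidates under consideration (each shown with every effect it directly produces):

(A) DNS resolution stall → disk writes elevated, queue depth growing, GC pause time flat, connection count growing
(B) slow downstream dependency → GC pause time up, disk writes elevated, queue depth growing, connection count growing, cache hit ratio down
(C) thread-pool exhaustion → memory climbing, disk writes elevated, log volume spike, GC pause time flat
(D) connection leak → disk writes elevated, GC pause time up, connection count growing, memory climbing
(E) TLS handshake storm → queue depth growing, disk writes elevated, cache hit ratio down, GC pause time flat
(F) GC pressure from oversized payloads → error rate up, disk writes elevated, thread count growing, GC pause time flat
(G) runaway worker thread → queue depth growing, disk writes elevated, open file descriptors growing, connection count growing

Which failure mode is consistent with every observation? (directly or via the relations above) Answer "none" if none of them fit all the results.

none

Checking each candidate against the observations:
(A) DNS resolution stall — disk writes elevated ✓; cache hit ratio down ✗; GC pause time flat ✓; queue depth growing ✓; connection count growing ✓
(B) slow downstream dependency — fails on GC pause time flat (predicts GC pause time up, not GC pause time flat)
(C) thread-pool exhaustion — does not account for cache hit ratio down, queue depth growing, connection count growing
(D) connection leak — disk writes elevated ✓; cache hit ratio down ✗; GC pause time flat ✗; queue depth growing ✗; connection count growing ✓
(E) TLS handshake storm — does not account for connection count growing
(F) GC pressure from oversized payloads — does not account for cache hit ratio down, queue depth growing, connection count growing
(G) runaway worker thread — disk writes elevated ✓; cache hit ratio down ✗; GC pause time flat ✗; queue depth growing ✓; connection count growing ✓
Every candidate fails on at least one observation.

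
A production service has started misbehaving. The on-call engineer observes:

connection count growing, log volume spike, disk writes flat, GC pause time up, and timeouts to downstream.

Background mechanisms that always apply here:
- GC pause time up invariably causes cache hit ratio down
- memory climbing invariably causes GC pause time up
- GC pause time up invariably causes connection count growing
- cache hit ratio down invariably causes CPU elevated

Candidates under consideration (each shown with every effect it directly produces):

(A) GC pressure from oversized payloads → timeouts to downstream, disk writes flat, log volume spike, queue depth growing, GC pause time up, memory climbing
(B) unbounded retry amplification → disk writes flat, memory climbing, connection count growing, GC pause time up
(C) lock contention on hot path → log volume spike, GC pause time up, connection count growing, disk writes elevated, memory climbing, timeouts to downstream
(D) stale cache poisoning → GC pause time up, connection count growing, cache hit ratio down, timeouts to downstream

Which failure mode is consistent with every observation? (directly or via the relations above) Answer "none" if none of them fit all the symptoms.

Checking each candidate against the observations:
(A) GC pressure from oversized payloads — accounts for every observation (connection count growing via GC pause time up → connection count growing)
(B) unbounded retry amplification — does not account for log volume spike, timeouts to downstream
(C) lock contention on hot path — fails on disk writes flat (predicts disk writes elevated, not disk writes flat)
(D) stale cache poisoning — connection count growing +; log volume spike -; disk writes flat -; GC pause time up +; timeouts to downstream +
Only (A) is consistent with every observation.

A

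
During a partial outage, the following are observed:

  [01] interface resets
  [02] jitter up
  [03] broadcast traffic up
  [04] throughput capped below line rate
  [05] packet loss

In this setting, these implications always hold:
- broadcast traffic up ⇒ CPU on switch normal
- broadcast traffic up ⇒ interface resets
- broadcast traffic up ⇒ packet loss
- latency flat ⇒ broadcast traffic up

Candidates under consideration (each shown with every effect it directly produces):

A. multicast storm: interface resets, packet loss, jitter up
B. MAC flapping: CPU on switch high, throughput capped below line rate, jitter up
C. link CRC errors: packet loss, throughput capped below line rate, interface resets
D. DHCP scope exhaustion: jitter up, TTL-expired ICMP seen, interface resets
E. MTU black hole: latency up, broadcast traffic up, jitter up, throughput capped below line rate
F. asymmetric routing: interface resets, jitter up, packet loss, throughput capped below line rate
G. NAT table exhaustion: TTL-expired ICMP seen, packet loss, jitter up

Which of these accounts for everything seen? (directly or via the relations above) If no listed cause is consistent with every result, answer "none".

E

Per-candidate check:
(A) multicast storm — interface resets yes; jitter up yes; broadcast traffic up NO; throughput capped below line rate NO; packet loss yes
(B) MAC flapping — does not account for interface resets, broadcast traffic up, packet loss
(C) link CRC errors — interface resets yes; jitter up NO; broadcast traffic up NO; throughput capped below line rate yes; packet loss yes
(D) DHCP scope exhaustion — interface resets yes; jitter up yes; broadcast traffic up NO; throughput capped below line rate NO; packet loss NO
(E) MTU black hole — interface resets yes (via broadcast traffic up → interface resets); jitter up yes; broadcast traffic up yes; throughput capped below line rate yes; packet loss yes (via broadcast traffic up → packet loss)
(F) asymmetric routing — interface resets yes; jitter up yes; broadcast traffic up NO; throughput capped below line rate yes; packet loss yes
(G) NAT table exhaustion — does not account for interface resets, broadcast traffic up, throughput capped below line rate
(E) is the only candidate with no mismatches.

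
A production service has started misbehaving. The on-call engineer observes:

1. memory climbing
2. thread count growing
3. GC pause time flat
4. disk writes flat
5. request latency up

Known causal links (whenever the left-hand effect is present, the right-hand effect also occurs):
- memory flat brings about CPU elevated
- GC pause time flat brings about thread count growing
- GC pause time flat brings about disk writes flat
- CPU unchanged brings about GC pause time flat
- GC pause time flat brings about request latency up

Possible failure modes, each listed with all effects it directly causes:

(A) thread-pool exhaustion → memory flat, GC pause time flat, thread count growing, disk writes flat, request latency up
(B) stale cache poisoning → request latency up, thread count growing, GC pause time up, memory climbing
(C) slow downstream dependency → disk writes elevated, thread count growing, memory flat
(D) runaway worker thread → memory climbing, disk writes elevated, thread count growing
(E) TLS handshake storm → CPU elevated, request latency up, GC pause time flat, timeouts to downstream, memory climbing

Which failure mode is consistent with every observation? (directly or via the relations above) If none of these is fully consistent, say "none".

Checking each candidate against the observations:
(A) thread-pool exhaustion — memory climbing miss; thread count growing match; GC pause time flat match; disk writes flat match; request latency up match
(B) stale cache poisoning — memory climbing match; thread count growing match; GC pause time flat miss; disk writes flat miss; request latency up match
(C) slow downstream dependency — fails on memory climbing, GC pause time flat, disk writes flat, request latency up (predicts memory flat, not memory climbing; predicts disk writes elevated, not disk writes flat)
(D) runaway worker thread — memory climbing match; thread count growing match; GC pause time flat miss; disk writes flat miss; request latency up miss
(E) TLS handshake storm — accounts for every observation (thread count growing through GC pause time flat → thread count growing)
Only (E) is consistent with every observation.

E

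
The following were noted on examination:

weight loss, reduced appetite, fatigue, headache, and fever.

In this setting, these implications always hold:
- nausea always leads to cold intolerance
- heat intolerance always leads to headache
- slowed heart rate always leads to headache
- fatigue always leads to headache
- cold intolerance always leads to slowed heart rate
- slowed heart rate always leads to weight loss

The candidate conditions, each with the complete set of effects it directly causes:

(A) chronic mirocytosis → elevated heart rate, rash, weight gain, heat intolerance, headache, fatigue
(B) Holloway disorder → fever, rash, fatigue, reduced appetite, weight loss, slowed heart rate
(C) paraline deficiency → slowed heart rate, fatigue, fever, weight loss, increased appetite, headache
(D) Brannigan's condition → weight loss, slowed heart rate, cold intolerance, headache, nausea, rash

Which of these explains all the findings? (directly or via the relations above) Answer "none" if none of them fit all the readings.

B

Testing each hypothesis:
(A) chronic mirocytosis — weight loss ✗; reduced appetite ✗; fatigue ✓; headache ✓; fever ✗
(B) Holloway disorder — weight loss ✓; reduced appetite ✓; fatigue ✓; headache ✓ (by slowed heart rate → headache); fever ✓
(C) paraline deficiency — fails on reduced appetite (predicts increased appetite, not reduced appetite)
(D) Brannigan's condition — does not account for reduced appetite, fatigue, fever
Only (B) is consistent with every observation.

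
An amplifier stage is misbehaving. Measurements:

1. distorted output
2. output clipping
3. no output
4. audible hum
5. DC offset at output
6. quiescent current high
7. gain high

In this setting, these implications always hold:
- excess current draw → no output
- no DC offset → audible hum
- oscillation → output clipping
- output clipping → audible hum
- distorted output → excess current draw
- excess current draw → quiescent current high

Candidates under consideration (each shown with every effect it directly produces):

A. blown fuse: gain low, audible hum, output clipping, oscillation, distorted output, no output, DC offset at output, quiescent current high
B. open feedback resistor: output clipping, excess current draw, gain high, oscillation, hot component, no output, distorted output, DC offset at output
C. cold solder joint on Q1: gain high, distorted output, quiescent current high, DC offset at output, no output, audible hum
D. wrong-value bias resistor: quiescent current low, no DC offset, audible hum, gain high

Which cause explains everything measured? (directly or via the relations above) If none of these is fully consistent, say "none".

Checking each candidate against the observations:
(A) blown fuse — fails on gain high (predicts gain low, not gain high)
(B) open feedback resistor — accounts for every observation (audible hum via output clipping → audible hum)
(C) cold solder joint on Q1 — does not account for output clipping
(D) wrong-value bias resistor — distorted output -; output clipping -; no output -; audible hum +; DC offset at output -; quiescent current high -; gain high +
(B) alone accounts for all the evidence.

B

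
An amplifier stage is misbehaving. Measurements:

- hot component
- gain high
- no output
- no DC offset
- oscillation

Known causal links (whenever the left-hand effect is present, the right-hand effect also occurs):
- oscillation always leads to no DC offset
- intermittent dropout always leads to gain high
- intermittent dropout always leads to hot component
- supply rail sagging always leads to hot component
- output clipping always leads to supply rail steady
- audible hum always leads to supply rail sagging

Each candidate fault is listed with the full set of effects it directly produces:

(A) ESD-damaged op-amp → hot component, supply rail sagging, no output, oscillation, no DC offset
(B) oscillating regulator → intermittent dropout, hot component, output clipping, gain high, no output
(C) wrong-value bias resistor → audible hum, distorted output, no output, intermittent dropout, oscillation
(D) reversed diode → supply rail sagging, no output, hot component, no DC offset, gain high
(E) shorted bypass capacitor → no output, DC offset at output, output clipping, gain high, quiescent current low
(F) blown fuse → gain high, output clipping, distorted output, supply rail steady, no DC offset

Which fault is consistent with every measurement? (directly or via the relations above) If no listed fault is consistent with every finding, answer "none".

C

Testing each hypothesis:
(A) ESD-damaged op-amp — hot component ✓; gain high ✗; no output ✓; no DC offset ✓; oscillation ✓
(B) oscillating regulator — does not account for no DC offset, oscillation
(C) wrong-value bias resistor — accounts for every observation (hot component via intermittent dropout → hot component)
(D) reversed diode — hot component ✓; gain high ✓; no output ✓; no DC offset ✓; oscillation ✗
(E) shorted bypass capacitor — fails on hot component, no DC offset, oscillation (predicts DC offset at output, not no DC offset)
(F) blown fuse — hot component ✗; gain high ✓; no output ✗; no DC offset ✓; oscillation ✗
Only (C) is consistent with every observation.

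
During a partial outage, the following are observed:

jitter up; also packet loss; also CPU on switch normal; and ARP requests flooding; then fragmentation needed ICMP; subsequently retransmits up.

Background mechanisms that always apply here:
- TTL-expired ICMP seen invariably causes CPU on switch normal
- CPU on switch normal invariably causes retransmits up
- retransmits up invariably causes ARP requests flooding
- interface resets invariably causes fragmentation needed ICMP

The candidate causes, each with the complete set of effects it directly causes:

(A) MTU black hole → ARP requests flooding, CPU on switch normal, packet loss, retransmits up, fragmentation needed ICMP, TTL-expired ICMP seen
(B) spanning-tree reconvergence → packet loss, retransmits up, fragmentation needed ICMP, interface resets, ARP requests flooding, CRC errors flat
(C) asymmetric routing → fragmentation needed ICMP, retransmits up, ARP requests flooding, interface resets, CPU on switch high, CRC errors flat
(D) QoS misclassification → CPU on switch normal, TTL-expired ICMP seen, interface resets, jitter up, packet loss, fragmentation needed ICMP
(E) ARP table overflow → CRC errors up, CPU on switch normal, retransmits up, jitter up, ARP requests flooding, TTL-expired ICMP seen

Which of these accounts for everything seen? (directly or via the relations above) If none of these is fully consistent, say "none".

D

For each candidate, compare predicted effects to what was observed:
(A) MTU black hole — jitter up NO; packet loss yes; CPU on switch normal yes; ARP requests flooding yes; fragmentation needed ICMP yes; retransmits up yes
(B) spanning-tree reconvergence — does not account for jitter up, CPU on switch normal
(C) asymmetric routing — jitter up NO; packet loss NO; CPU on switch normal NO; ARP requests flooding yes; fragmentation needed ICMP yes; retransmits up yes
(D) QoS misclassification — accounts for every observation (ARP requests flooding through CPU on switch normal → retransmits up → ARP requests flooding)
(E) ARP table overflow — jitter up yes; packet loss NO; CPU on switch normal yes; ARP requests flooding yes; fragmentation needed ICMP NO; retransmits up yes
(D) is the only candidate with no mismatches.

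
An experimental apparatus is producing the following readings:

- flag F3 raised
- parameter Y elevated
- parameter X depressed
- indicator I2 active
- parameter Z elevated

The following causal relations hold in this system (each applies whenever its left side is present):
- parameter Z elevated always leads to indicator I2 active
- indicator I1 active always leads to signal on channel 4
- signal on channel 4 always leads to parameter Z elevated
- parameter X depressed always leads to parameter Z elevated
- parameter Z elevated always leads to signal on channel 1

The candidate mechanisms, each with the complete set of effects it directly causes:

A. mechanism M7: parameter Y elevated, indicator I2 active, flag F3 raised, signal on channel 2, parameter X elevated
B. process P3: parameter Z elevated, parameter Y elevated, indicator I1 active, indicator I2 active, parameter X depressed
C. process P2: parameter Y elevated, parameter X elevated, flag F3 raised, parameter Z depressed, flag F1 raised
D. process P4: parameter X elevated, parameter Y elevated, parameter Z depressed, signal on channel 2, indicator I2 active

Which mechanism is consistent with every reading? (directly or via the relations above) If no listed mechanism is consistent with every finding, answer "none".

For each candidate, compare predicted effects to what was observed:
(A) mechanism M7 — flag F3 raised yes; parameter Y elevated yes; parameter X depressed NO; indicator I2 active yes; parameter Z elevated NO
(B) process P3 — does not account for flag F3 raised
(C) process P2 — flag F3 raised yes; parameter Y elevated yes; parameter X depressed NO; indicator I2 active NO; parameter Z elevated NO
(D) process P4 — fails on flag F3 raised, parameter X depressed, parameter Z elevated (predicts parameter X elevated, not parameter X depressed; predicts parameter Z depressed, not parameter Z elevated)
Every candidate fails on at least one observation.

none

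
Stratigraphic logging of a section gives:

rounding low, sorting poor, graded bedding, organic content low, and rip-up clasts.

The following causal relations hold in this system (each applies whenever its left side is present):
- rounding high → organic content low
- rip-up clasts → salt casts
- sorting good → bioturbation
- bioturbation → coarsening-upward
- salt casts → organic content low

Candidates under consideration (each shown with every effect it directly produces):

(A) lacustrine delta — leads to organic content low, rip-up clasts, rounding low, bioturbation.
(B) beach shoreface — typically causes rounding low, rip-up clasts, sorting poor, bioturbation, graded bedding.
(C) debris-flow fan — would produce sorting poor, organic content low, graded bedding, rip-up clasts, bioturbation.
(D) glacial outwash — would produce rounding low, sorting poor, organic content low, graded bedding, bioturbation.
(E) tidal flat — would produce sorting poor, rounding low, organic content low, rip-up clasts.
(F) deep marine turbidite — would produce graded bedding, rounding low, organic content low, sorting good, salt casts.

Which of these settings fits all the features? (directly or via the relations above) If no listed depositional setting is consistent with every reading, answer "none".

B

For each candidate, compare predicted effects to what was observed:
(A) lacustrine delta — does not account for sorting poor, graded bedding
(B) beach shoreface — rounding low +; sorting poor +; graded bedding +; organic content low + (through rip-up clasts → salt casts → organic content low); rip-up clasts +
(C) debris-flow fan — rounding low -; sorting poor +; graded bedding +; organic content low +; rip-up clasts +
(D) glacial outwash — rounding low +; sorting poor +; graded bedding +; organic content low +; rip-up clasts -
(E) tidal flat — does not account for graded bedding
(F) deep marine turbidite — fails on sorting poor, rip-up clasts (predicts sorting good, not sorting poor)
(B) is the only candidate with no mismatches.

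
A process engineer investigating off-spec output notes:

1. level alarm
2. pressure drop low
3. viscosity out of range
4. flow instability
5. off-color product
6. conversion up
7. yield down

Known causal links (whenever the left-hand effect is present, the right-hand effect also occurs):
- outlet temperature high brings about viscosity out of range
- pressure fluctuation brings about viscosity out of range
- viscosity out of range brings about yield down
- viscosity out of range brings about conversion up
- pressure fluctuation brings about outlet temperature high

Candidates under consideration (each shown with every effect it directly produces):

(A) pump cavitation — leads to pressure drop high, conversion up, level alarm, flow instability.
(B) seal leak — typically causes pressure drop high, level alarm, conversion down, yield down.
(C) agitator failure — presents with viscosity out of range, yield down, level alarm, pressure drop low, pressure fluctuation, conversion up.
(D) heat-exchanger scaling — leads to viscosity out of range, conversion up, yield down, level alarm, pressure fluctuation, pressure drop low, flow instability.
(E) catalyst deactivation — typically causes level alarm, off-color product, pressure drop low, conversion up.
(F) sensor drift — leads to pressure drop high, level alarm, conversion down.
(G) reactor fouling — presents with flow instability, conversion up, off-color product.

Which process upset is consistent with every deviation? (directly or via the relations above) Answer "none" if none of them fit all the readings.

none

For each candidate, compare predicted effects to what was observed:
(A) pump cavitation — level alarm yes; pressure drop low NO; viscosity out of range NO; flow instability yes; off-color product NO; conversion up yes; yield down NO
(B) seal leak — fails on pressure drop low, viscosity out of range, flow instability, off-color product, conversion up (predicts pressure drop high, not pressure drop low; predicts conversion down, not conversion up)
(C) agitator failure — level alarm yes; pressure drop low yes; viscosity out of range yes; flow instability NO; off-color product NO; conversion up yes; yield down yes
(D) heat-exchanger scaling — level alarm yes; pressure drop low yes; viscosity out of range yes; flow instability yes; off-color product NO; conversion up yes; yield down yes
(E) catalyst deactivation — level alarm yes; pressure drop low yes; viscosity out of range NO; flow instability NO; off-color product yes; conversion up yes; yield down NO
(F) sensor drift — level alarm yes; pressure drop low NO; viscosity out of range NO; flow instability NO; off-color product NO; conversion up NO; yield down NO
(G) reactor fouling — does not account for level alarm, pressure drop low, viscosity out of range, yield down
None of the listed candidates fits everything.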